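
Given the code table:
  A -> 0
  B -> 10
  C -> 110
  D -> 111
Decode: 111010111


Decoding:
111 -> D
0 -> A
10 -> B
111 -> D


Result: DABD


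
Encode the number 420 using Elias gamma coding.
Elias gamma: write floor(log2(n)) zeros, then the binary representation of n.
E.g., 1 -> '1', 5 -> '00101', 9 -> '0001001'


num_bits = floor(log2(420)) + 1 = 9
leading_zeros = num_bits - 1 = 8
binary(420) = 110100100

Elias gamma(420) = '00000000' + '110100100' = 00000000110100100 (17 bits)


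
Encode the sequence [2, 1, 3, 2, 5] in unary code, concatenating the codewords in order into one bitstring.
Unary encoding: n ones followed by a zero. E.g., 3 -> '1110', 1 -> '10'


Encode each number as n ones followed by a terminating 0:
  2 -> 110 (3 bits)
  1 -> 10 (2 bits)
  3 -> 1110 (4 bits)
  2 -> 110 (3 bits)
  5 -> 111110 (6 bits)
Total length = 3 + 2 + 4 + 3 + 6 = 18 bits.

Unary([2, 1, 3, 2, 5]) = 110101110110111110 (18 bits)


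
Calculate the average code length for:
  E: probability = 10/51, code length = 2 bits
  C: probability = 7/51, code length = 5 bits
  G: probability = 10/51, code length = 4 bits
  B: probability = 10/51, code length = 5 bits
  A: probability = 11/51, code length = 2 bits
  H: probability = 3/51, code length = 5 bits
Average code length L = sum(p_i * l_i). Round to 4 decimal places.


Weighted contributions p_i * l_i:
  E: (10/51) * 2 = 20/51
  C: (7/51) * 5 = 35/51
  G: (10/51) * 4 = 40/51
  B: (10/51) * 5 = 50/51
  A: (11/51) * 2 = 22/51
  H: (3/51) * 5 = 15/51
Sum = (20 + 35 + 40 + 50 + 22 + 15)/51 = 182/51

L = 182/51 = 3.5686 bits/symbol


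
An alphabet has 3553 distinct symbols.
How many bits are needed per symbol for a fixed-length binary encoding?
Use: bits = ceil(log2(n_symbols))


log2(3553) = 11.7948
Bracket: 2^11 = 2048 < 3553 <= 2^12 = 4096
So ceil(log2(3553)) = 12

bits = ceil(log2(3553)) = ceil(11.7948) = 12 bits


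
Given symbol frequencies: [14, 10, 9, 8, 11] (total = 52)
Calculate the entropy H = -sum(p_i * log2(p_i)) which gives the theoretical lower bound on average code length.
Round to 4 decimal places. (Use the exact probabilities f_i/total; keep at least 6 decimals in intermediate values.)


Per-symbol terms -p_i * log2(p_i) with p_i = f_i/52:
  p = 14/52 = 0.269231: log2(p) = -1.893085, -p*log2(p) = 0.509677
  p = 10/52 = 0.192308: log2(p) = -2.378512, -p*log2(p) = 0.457406
  p = 9/52 = 0.173077: log2(p) = -2.530515, -p*log2(p) = 0.437974
  p = 8/52 = 0.153846: log2(p) = -2.700440, -p*log2(p) = 0.415452
  p = 11/52 = 0.211538: log2(p) = -2.241008, -p*log2(p) = 0.474059
H = 0.509677 + 0.457406 + 0.437974 + 0.415452 + 0.474059 = 2.294568

H = 2.2946 bits/symbol


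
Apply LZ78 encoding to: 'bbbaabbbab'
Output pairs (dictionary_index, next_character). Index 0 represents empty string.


LZ78 encoding steps:
Dictionary: {0: ''}
Step 1: w='' (idx 0), next='b' -> output (0, 'b'), add 'b' as idx 1
Step 2: w='b' (idx 1), next='b' -> output (1, 'b'), add 'bb' as idx 2
Step 3: w='' (idx 0), next='a' -> output (0, 'a'), add 'a' as idx 3
Step 4: w='a' (idx 3), next='b' -> output (3, 'b'), add 'ab' as idx 4
Step 5: w='bb' (idx 2), next='a' -> output (2, 'a'), add 'bba' as idx 5
Step 6: w='b' (idx 1), end of input -> output (1, '')


Encoded: [(0, 'b'), (1, 'b'), (0, 'a'), (3, 'b'), (2, 'a'), (1, '')]


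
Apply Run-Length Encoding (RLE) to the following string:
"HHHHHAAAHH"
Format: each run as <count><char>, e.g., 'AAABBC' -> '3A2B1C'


Scanning runs left to right:
  i=0: run of 'H' x 5 -> '5H'
  i=5: run of 'A' x 3 -> '3A'
  i=8: run of 'H' x 2 -> '2H'

RLE = 5H3A2H


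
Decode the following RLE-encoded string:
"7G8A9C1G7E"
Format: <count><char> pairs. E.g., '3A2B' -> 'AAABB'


Expanding each <count><char> pair:
  7G -> 'GGGGGGG'
  8A -> 'AAAAAAAA'
  9C -> 'CCCCCCCCC'
  1G -> 'G'
  7E -> 'EEEEEEE'

Decoded = GGGGGGGAAAAAAAACCCCCCCCCGEEEEEEE


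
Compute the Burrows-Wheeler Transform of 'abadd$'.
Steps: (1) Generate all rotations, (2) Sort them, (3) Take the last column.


Rotations (sorted):
  0: $abadd -> last char: d
  1: abadd$ -> last char: $
  2: add$ab -> last char: b
  3: badd$a -> last char: a
  4: d$abad -> last char: d
  5: dd$aba -> last char: a


BWT = d$bada


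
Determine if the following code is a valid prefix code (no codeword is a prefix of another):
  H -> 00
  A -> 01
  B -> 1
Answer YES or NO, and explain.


Checking each pair (does one codeword prefix another?):
  H='00' vs A='01': no prefix
  H='00' vs B='1': no prefix
  A='01' vs H='00': no prefix
  A='01' vs B='1': no prefix
  B='1' vs H='00': no prefix
  B='1' vs A='01': no prefix
No violation found over all pairs.

YES -- this is a valid prefix code. No codeword is a prefix of any other codeword.


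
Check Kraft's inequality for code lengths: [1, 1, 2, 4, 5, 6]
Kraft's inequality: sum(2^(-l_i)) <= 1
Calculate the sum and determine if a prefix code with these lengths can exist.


Sum = 2^(-1) + 2^(-1) + 2^(-2) + 2^(-4) + 2^(-5) + 2^(-6)
    = 0.5 + 0.5 + 0.25 + 0.0625 + 0.03125 + 0.015625
    = 87/64 = 1.359375
Since 1.359375 > 1, Kraft's inequality is NOT satisfied.
A prefix code with these lengths CANNOT exist.

Kraft sum = 1.359375. Not satisfied.


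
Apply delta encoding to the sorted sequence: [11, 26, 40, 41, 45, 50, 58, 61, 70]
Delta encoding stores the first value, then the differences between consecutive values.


First value: 11
Deltas:
  26 - 11 = 15
  40 - 26 = 14
  41 - 40 = 1
  45 - 41 = 4
  50 - 45 = 5
  58 - 50 = 8
  61 - 58 = 3
  70 - 61 = 9


Delta encoded: [11, 15, 14, 1, 4, 5, 8, 3, 9]


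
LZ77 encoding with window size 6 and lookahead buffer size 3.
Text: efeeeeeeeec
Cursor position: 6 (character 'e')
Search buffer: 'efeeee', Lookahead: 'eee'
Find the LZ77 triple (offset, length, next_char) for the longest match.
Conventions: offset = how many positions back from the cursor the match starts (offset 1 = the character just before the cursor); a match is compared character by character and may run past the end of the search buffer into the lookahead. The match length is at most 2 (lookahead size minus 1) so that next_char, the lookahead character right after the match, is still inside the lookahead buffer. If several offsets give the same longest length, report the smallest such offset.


Try each offset into the search buffer:
  offset=1 (pos 5, char 'e'): match length 2
  offset=2 (pos 4, char 'e'): match length 2
  offset=3 (pos 3, char 'e'): match length 2
  offset=4 (pos 2, char 'e'): match length 2
  offset=5 (pos 1, char 'f'): match length 0
  offset=6 (pos 0, char 'e'): match length 1
Longest match has length 2, found at offsets 1, 2, 3, 4; take the smallest, offset 1.
next_char = character at position 6 + 2 = 8 -> 'e'

Best match: offset=1, length=2 (matching 'ee' starting at position 5)
LZ77 triple: (1, 2, 'e')


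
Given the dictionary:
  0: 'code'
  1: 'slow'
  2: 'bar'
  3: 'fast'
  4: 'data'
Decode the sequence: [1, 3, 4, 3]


Look up each index in the dictionary:
  1 -> 'slow'
  3 -> 'fast'
  4 -> 'data'
  3 -> 'fast'

Decoded: "slow fast data fast"


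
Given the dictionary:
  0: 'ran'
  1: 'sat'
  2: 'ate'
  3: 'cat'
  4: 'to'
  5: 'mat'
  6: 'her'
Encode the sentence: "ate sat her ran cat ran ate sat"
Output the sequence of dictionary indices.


Look up each word in the dictionary:
  'ate' -> 2
  'sat' -> 1
  'her' -> 6
  'ran' -> 0
  'cat' -> 3
  'ran' -> 0
  'ate' -> 2
  'sat' -> 1

Encoded: [2, 1, 6, 0, 3, 0, 2, 1]


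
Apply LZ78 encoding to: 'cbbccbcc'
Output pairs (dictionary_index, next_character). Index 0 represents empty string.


LZ78 encoding steps:
Dictionary: {0: ''}
Step 1: w='' (idx 0), next='c' -> output (0, 'c'), add 'c' as idx 1
Step 2: w='' (idx 0), next='b' -> output (0, 'b'), add 'b' as idx 2
Step 3: w='b' (idx 2), next='c' -> output (2, 'c'), add 'bc' as idx 3
Step 4: w='c' (idx 1), next='b' -> output (1, 'b'), add 'cb' as idx 4
Step 5: w='c' (idx 1), next='c' -> output (1, 'c'), add 'cc' as idx 5


Encoded: [(0, 'c'), (0, 'b'), (2, 'c'), (1, 'b'), (1, 'c')]


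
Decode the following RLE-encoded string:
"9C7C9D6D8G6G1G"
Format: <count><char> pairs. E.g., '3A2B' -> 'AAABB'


Expanding each <count><char> pair:
  9C -> 'CCCCCCCCC'
  7C -> 'CCCCCCC'
  9D -> 'DDDDDDDDD'
  6D -> 'DDDDDD'
  8G -> 'GGGGGGGG'
  6G -> 'GGGGGG'
  1G -> 'G'

Decoded = CCCCCCCCCCCCCCCCDDDDDDDDDDDDDDDGGGGGGGGGGGGGGG


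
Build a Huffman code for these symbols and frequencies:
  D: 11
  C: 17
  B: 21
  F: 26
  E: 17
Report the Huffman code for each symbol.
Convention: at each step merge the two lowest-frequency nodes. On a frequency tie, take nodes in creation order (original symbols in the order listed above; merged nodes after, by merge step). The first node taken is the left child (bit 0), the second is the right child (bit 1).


Huffman tree construction:
Step 1: Merge D(11) + C(17) = 28
Step 2: Merge E(17) + B(21) = 38
Step 3: Merge F(26) + (D+C)(28) = 54
Step 4: Merge (E+B)(38) + (F+(D+C))(54) = 92
Read each symbol's code off the tree from the root (left child = 0, right child = 1).

Codes:
  D: 110 (length 3)
  C: 111 (length 3)
  B: 01 (length 2)
  F: 10 (length 2)
  E: 00 (length 2)
Average code length: 212/92 = 2.3043 bits/symbol


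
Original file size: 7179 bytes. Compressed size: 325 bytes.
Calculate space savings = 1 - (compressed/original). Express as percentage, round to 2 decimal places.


ratio = compressed/original = 325/7179 = 0.045271
savings = 1 - ratio = 1 - 0.045271 = 0.954729
as a percentage: 0.954729 * 100 = 95.47%

Space savings = 1 - 325/7179 = 95.47%


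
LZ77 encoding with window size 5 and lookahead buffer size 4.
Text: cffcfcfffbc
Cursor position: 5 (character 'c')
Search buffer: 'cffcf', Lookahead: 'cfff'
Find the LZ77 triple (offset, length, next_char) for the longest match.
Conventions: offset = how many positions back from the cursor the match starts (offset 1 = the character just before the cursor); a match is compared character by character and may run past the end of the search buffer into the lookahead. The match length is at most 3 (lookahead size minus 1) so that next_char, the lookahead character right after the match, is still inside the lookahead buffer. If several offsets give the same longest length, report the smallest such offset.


Try each offset into the search buffer:
  offset=1 (pos 4, char 'f'): match length 0
  offset=2 (pos 3, char 'c'): match length 2
  offset=3 (pos 2, char 'f'): match length 0
  offset=4 (pos 1, char 'f'): match length 0
  offset=5 (pos 0, char 'c'): match length 3
Longest match has length 3 at offset 5.
next_char = character at position 5 + 3 = 8 -> 'f'

Best match: offset=5, length=3 (matching 'cff' starting at position 0)
LZ77 triple: (5, 3, 'f')


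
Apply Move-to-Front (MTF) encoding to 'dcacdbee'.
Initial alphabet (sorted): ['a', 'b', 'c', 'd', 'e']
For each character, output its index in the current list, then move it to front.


MTF encoding:
'd': index 3 in ['a', 'b', 'c', 'd', 'e'] -> ['d', 'a', 'b', 'c', 'e']
'c': index 3 in ['d', 'a', 'b', 'c', 'e'] -> ['c', 'd', 'a', 'b', 'e']
'a': index 2 in ['c', 'd', 'a', 'b', 'e'] -> ['a', 'c', 'd', 'b', 'e']
'c': index 1 in ['a', 'c', 'd', 'b', 'e'] -> ['c', 'a', 'd', 'b', 'e']
'd': index 2 in ['c', 'a', 'd', 'b', 'e'] -> ['d', 'c', 'a', 'b', 'e']
'b': index 3 in ['d', 'c', 'a', 'b', 'e'] -> ['b', 'd', 'c', 'a', 'e']
'e': index 4 in ['b', 'd', 'c', 'a', 'e'] -> ['e', 'b', 'd', 'c', 'a']
'e': index 0 in ['e', 'b', 'd', 'c', 'a'] -> ['e', 'b', 'd', 'c', 'a']


Output: [3, 3, 2, 1, 2, 3, 4, 0]


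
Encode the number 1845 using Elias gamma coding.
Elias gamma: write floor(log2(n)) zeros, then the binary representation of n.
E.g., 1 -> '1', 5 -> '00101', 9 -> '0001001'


num_bits = floor(log2(1845)) + 1 = 11
leading_zeros = num_bits - 1 = 10
binary(1845) = 11100110101

Elias gamma(1845) = '0000000000' + '11100110101' = 000000000011100110101 (21 bits)


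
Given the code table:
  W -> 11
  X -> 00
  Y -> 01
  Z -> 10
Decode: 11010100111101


Decoding:
11 -> W
01 -> Y
01 -> Y
00 -> X
11 -> W
11 -> W
01 -> Y


Result: WYYXWWY


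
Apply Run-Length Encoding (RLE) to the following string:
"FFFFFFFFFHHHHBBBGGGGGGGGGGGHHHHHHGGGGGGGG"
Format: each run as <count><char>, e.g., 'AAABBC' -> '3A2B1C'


Scanning runs left to right:
  i=0: run of 'F' x 9 -> '9F'
  i=9: run of 'H' x 4 -> '4H'
  i=13: run of 'B' x 3 -> '3B'
  i=16: run of 'G' x 11 -> '11G'
  i=27: run of 'H' x 6 -> '6H'
  i=33: run of 'G' x 8 -> '8G'

RLE = 9F4H3B11G6H8G


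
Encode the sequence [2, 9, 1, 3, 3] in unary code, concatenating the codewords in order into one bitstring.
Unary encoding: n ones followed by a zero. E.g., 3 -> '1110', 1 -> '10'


Encode each number as n ones followed by a terminating 0:
  2 -> 110 (3 bits)
  9 -> 1111111110 (10 bits)
  1 -> 10 (2 bits)
  3 -> 1110 (4 bits)
  3 -> 1110 (4 bits)
Total length = 3 + 10 + 2 + 4 + 4 = 23 bits.

Unary([2, 9, 1, 3, 3]) = 11011111111101011101110 (23 bits)


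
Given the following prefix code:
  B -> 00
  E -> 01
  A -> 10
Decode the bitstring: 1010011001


Decoding step by step:
Bits 10 -> A
Bits 10 -> A
Bits 01 -> E
Bits 10 -> A
Bits 01 -> E


Decoded message: AAEAE


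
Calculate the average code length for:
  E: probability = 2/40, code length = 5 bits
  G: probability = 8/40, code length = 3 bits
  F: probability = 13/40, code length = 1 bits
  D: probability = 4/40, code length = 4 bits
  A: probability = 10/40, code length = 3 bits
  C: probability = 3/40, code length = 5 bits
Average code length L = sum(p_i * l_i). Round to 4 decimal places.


Weighted contributions p_i * l_i:
  E: (2/40) * 5 = 10/40
  G: (8/40) * 3 = 24/40
  F: (13/40) * 1 = 13/40
  D: (4/40) * 4 = 16/40
  A: (10/40) * 3 = 30/40
  C: (3/40) * 5 = 15/40
Sum = (10 + 24 + 13 + 16 + 30 + 15)/40 = 108/40

L = 108/40 = 2.7000 bits/symbol


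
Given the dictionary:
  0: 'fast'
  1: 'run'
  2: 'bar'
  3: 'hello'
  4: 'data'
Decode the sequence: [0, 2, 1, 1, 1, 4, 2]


Look up each index in the dictionary:
  0 -> 'fast'
  2 -> 'bar'
  1 -> 'run'
  1 -> 'run'
  1 -> 'run'
  4 -> 'data'
  2 -> 'bar'

Decoded: "fast bar run run run data bar"


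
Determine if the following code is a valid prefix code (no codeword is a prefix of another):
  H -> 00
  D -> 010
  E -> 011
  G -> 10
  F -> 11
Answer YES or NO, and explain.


Checking each pair (does one codeword prefix another?):
  H='00' vs D='010': no prefix
  H='00' vs E='011': no prefix
  H='00' vs G='10': no prefix
  H='00' vs F='11': no prefix
  D='010' vs H='00': no prefix
  D='010' vs E='011': no prefix
  D='010' vs G='10': no prefix
  D='010' vs F='11': no prefix
  E='011' vs H='00': no prefix
  E='011' vs D='010': no prefix
  E='011' vs G='10': no prefix
  E='011' vs F='11': no prefix
  G='10' vs H='00': no prefix
  G='10' vs D='010': no prefix
  G='10' vs E='011': no prefix
  G='10' vs F='11': no prefix
  F='11' vs H='00': no prefix
  F='11' vs D='010': no prefix
  F='11' vs E='011': no prefix
  F='11' vs G='10': no prefix
No violation found over all pairs.

YES -- this is a valid prefix code. No codeword is a prefix of any other codeword.


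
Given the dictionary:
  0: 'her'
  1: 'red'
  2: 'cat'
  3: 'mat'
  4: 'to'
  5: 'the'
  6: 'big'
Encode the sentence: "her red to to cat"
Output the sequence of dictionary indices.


Look up each word in the dictionary:
  'her' -> 0
  'red' -> 1
  'to' -> 4
  'to' -> 4
  'cat' -> 2

Encoded: [0, 1, 4, 4, 2]


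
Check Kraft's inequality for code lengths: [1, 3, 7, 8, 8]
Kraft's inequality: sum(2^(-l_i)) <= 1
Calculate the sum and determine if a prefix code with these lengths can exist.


Sum = 2^(-1) + 2^(-3) + 2^(-7) + 2^(-8) + 2^(-8)
    = 0.5 + 0.125 + 0.0078125 + 0.00390625 + 0.00390625
    = 164/256 = 0.640625
Since 0.640625 <= 1, Kraft's inequality IS satisfied.
A prefix code with these lengths CAN exist.

Kraft sum = 0.640625. Satisfied.


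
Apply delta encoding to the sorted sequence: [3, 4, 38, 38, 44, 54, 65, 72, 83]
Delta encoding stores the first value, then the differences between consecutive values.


First value: 3
Deltas:
  4 - 3 = 1
  38 - 4 = 34
  38 - 38 = 0
  44 - 38 = 6
  54 - 44 = 10
  65 - 54 = 11
  72 - 65 = 7
  83 - 72 = 11


Delta encoded: [3, 1, 34, 0, 6, 10, 11, 7, 11]


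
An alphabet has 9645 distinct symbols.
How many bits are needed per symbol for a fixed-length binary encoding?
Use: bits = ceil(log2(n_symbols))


log2(9645) = 13.2356
Bracket: 2^13 = 8192 < 9645 <= 2^14 = 16384
So ceil(log2(9645)) = 14

bits = ceil(log2(9645)) = ceil(13.2356) = 14 bits


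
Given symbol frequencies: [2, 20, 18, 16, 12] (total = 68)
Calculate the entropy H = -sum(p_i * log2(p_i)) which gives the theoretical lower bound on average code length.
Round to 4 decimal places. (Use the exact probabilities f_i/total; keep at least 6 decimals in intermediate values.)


Per-symbol terms -p_i * log2(p_i) with p_i = f_i/68:
  p = 2/68 = 0.029412: log2(p) = -5.087463, -p*log2(p) = 0.149631
  p = 20/68 = 0.294118: log2(p) = -1.765535, -p*log2(p) = 0.519275
  p = 18/68 = 0.264706: log2(p) = -1.917538, -p*log2(p) = 0.507584
  p = 16/68 = 0.235294: log2(p) = -2.087463, -p*log2(p) = 0.491168
  p = 12/68 = 0.176471: log2(p) = -2.502500, -p*log2(p) = 0.441618
H = 0.149631 + 0.519275 + 0.507584 + 0.491168 + 0.441618 = 2.109276

H = 2.1093 bits/symbol


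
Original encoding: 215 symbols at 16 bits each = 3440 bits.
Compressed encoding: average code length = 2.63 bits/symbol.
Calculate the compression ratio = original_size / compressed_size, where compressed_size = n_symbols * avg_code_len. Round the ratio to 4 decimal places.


original_size = n_symbols * orig_bits = 215 * 16 = 3440 bits
compressed_size = n_symbols * avg_code_len = 215 * 2.63 = 565.45 bits
ratio = original_size / compressed_size = 3440 / 565.45 = 6.0837

Compression ratio = 6.0837


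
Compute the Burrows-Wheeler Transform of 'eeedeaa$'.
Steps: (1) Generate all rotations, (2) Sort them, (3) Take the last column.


Rotations (sorted):
  0: $eeedeaa -> last char: a
  1: a$eeedea -> last char: a
  2: aa$eeede -> last char: e
  3: deaa$eee -> last char: e
  4: eaa$eeed -> last char: d
  5: edeaa$ee -> last char: e
  6: eedeaa$e -> last char: e
  7: eeedeaa$ -> last char: $


BWT = aaeedee$


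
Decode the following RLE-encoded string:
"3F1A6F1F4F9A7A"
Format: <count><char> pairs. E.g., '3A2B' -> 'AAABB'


Expanding each <count><char> pair:
  3F -> 'FFF'
  1A -> 'A'
  6F -> 'FFFFFF'
  1F -> 'F'
  4F -> 'FFFF'
  9A -> 'AAAAAAAAA'
  7A -> 'AAAAAAA'

Decoded = FFFAFFFFFFFFFFFAAAAAAAAAAAAAAAA


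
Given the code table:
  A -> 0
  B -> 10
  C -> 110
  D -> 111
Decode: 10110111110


Decoding:
10 -> B
110 -> C
111 -> D
110 -> C


Result: BCDC


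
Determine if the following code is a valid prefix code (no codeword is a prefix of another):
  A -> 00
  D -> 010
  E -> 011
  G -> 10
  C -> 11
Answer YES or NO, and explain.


Checking each pair (does one codeword prefix another?):
  A='00' vs D='010': no prefix
  A='00' vs E='011': no prefix
  A='00' vs G='10': no prefix
  A='00' vs C='11': no prefix
  D='010' vs A='00': no prefix
  D='010' vs E='011': no prefix
  D='010' vs G='10': no prefix
  D='010' vs C='11': no prefix
  E='011' vs A='00': no prefix
  E='011' vs D='010': no prefix
  E='011' vs G='10': no prefix
  E='011' vs C='11': no prefix
  G='10' vs A='00': no prefix
  G='10' vs D='010': no prefix
  G='10' vs E='011': no prefix
  G='10' vs C='11': no prefix
  C='11' vs A='00': no prefix
  C='11' vs D='010': no prefix
  C='11' vs E='011': no prefix
  C='11' vs G='10': no prefix
No violation found over all pairs.

YES -- this is a valid prefix code. No codeword is a prefix of any other codeword.


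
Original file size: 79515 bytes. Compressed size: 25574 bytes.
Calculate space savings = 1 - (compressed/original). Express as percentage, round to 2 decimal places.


ratio = compressed/original = 25574/79515 = 0.321625
savings = 1 - ratio = 1 - 0.321625 = 0.678375
as a percentage: 0.678375 * 100 = 67.84%

Space savings = 1 - 25574/79515 = 67.84%


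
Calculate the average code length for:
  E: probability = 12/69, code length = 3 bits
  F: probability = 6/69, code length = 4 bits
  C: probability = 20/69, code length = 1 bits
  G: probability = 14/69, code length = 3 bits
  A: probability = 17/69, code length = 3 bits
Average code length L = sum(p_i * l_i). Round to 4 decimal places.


Weighted contributions p_i * l_i:
  E: (12/69) * 3 = 36/69
  F: (6/69) * 4 = 24/69
  C: (20/69) * 1 = 20/69
  G: (14/69) * 3 = 42/69
  A: (17/69) * 3 = 51/69
Sum = (36 + 24 + 20 + 42 + 51)/69 = 173/69

L = 173/69 = 2.5072 bits/symbol


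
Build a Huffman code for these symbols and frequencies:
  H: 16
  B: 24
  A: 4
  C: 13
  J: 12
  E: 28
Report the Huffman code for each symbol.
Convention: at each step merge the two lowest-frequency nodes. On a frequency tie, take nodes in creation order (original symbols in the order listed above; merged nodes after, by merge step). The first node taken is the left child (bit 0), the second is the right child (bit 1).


Huffman tree construction:
Step 1: Merge A(4) + J(12) = 16
Step 2: Merge C(13) + H(16) = 29
Step 3: Merge (A+J)(16) + B(24) = 40
Step 4: Merge E(28) + (C+H)(29) = 57
Step 5: Merge ((A+J)+B)(40) + (E+(C+H))(57) = 97
Read each symbol's code off the tree from the root (left child = 0, right child = 1).

Codes:
  H: 111 (length 3)
  B: 01 (length 2)
  A: 000 (length 3)
  C: 110 (length 3)
  J: 001 (length 3)
  E: 10 (length 2)
Average code length: 239/97 = 2.4639 bits/symbol


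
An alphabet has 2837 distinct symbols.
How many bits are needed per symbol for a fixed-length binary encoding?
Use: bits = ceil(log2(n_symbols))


log2(2837) = 11.4702
Bracket: 2^11 = 2048 < 2837 <= 2^12 = 4096
So ceil(log2(2837)) = 12

bits = ceil(log2(2837)) = ceil(11.4702) = 12 bits


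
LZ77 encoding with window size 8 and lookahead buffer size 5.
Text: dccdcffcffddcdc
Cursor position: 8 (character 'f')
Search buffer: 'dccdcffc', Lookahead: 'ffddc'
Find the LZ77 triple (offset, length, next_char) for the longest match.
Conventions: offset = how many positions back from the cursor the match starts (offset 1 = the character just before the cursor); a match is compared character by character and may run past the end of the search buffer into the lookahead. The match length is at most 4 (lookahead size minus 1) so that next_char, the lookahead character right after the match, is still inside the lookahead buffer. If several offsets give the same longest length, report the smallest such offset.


Try each offset into the search buffer:
  offset=1 (pos 7, char 'c'): match length 0
  offset=2 (pos 6, char 'f'): match length 1
  offset=3 (pos 5, char 'f'): match length 2
  offset=4 (pos 4, char 'c'): match length 0
  offset=5 (pos 3, char 'd'): match length 0
  offset=6 (pos 2, char 'c'): match length 0
  offset=7 (pos 1, char 'c'): match length 0
  offset=8 (pos 0, char 'd'): match length 0
Longest match has length 2 at offset 3.
next_char = character at position 8 + 2 = 10 -> 'd'

Best match: offset=3, length=2 (matching 'ff' starting at position 5)
LZ77 triple: (3, 2, 'd')


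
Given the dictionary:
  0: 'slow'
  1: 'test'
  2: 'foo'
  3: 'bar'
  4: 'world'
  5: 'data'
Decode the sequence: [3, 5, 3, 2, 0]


Look up each index in the dictionary:
  3 -> 'bar'
  5 -> 'data'
  3 -> 'bar'
  2 -> 'foo'
  0 -> 'slow'

Decoded: "bar data bar foo slow"


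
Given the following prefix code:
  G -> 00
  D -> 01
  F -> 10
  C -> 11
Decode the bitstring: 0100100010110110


Decoding step by step:
Bits 01 -> D
Bits 00 -> G
Bits 10 -> F
Bits 00 -> G
Bits 10 -> F
Bits 11 -> C
Bits 01 -> D
Bits 10 -> F


Decoded message: DGFGFCDF


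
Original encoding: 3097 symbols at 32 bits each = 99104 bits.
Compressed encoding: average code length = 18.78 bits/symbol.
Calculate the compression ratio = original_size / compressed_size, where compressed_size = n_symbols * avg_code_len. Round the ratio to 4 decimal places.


original_size = n_symbols * orig_bits = 3097 * 32 = 99104 bits
compressed_size = n_symbols * avg_code_len = 3097 * 18.78 = 58161.66 bits
ratio = original_size / compressed_size = 99104 / 58161.66 = 1.7039

Compression ratio = 1.7039


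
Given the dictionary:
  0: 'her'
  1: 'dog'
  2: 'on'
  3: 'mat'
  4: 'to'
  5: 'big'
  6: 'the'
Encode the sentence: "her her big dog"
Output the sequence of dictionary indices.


Look up each word in the dictionary:
  'her' -> 0
  'her' -> 0
  'big' -> 5
  'dog' -> 1

Encoded: [0, 0, 5, 1]


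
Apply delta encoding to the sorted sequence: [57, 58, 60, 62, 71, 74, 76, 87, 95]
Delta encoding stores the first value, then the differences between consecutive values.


First value: 57
Deltas:
  58 - 57 = 1
  60 - 58 = 2
  62 - 60 = 2
  71 - 62 = 9
  74 - 71 = 3
  76 - 74 = 2
  87 - 76 = 11
  95 - 87 = 8


Delta encoded: [57, 1, 2, 2, 9, 3, 2, 11, 8]


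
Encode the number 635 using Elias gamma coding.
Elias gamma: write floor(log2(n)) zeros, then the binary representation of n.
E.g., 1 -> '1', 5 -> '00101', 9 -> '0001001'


num_bits = floor(log2(635)) + 1 = 10
leading_zeros = num_bits - 1 = 9
binary(635) = 1001111011

Elias gamma(635) = '000000000' + '1001111011' = 0000000001001111011 (19 bits)


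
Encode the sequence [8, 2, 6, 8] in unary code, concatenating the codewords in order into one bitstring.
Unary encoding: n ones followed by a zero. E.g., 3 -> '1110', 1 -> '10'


Encode each number as n ones followed by a terminating 0:
  8 -> 111111110 (9 bits)
  2 -> 110 (3 bits)
  6 -> 1111110 (7 bits)
  8 -> 111111110 (9 bits)
Total length = 9 + 3 + 7 + 9 = 28 bits.

Unary([8, 2, 6, 8]) = 1111111101101111110111111110 (28 bits)


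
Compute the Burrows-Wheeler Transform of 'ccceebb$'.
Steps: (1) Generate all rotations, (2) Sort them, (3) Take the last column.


Rotations (sorted):
  0: $ccceebb -> last char: b
  1: b$ccceeb -> last char: b
  2: bb$cccee -> last char: e
  3: ccceebb$ -> last char: $
  4: cceebb$c -> last char: c
  5: ceebb$cc -> last char: c
  6: ebb$ccce -> last char: e
  7: eebb$ccc -> last char: c


BWT = bbe$ccec


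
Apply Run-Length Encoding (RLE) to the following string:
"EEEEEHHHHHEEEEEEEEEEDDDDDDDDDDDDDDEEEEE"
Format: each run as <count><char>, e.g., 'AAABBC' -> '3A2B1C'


Scanning runs left to right:
  i=0: run of 'E' x 5 -> '5E'
  i=5: run of 'H' x 5 -> '5H'
  i=10: run of 'E' x 10 -> '10E'
  i=20: run of 'D' x 14 -> '14D'
  i=34: run of 'E' x 5 -> '5E'

RLE = 5E5H10E14D5E


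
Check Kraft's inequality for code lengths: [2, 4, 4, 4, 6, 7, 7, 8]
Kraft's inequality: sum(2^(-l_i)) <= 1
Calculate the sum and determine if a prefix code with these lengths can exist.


Sum = 2^(-2) + 2^(-4) + 2^(-4) + 2^(-4) + 2^(-6) + 2^(-7) + 2^(-7) + 2^(-8)
    = 0.25 + 0.0625 + 0.0625 + 0.0625 + 0.015625 + 0.0078125 + 0.0078125 + 0.00390625
    = 121/256 = 0.47265625
Since 0.47265625 <= 1, Kraft's inequality IS satisfied.
A prefix code with these lengths CAN exist.

Kraft sum = 0.47265625. Satisfied.


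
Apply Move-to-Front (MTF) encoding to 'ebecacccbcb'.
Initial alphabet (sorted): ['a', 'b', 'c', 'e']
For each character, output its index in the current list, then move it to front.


MTF encoding:
'e': index 3 in ['a', 'b', 'c', 'e'] -> ['e', 'a', 'b', 'c']
'b': index 2 in ['e', 'a', 'b', 'c'] -> ['b', 'e', 'a', 'c']
'e': index 1 in ['b', 'e', 'a', 'c'] -> ['e', 'b', 'a', 'c']
'c': index 3 in ['e', 'b', 'a', 'c'] -> ['c', 'e', 'b', 'a']
'a': index 3 in ['c', 'e', 'b', 'a'] -> ['a', 'c', 'e', 'b']
'c': index 1 in ['a', 'c', 'e', 'b'] -> ['c', 'a', 'e', 'b']
'c': index 0 in ['c', 'a', 'e', 'b'] -> ['c', 'a', 'e', 'b']
'c': index 0 in ['c', 'a', 'e', 'b'] -> ['c', 'a', 'e', 'b']
'b': index 3 in ['c', 'a', 'e', 'b'] -> ['b', 'c', 'a', 'e']
'c': index 1 in ['b', 'c', 'a', 'e'] -> ['c', 'b', 'a', 'e']
'b': index 1 in ['c', 'b', 'a', 'e'] -> ['b', 'c', 'a', 'e']


Output: [3, 2, 1, 3, 3, 1, 0, 0, 3, 1, 1]


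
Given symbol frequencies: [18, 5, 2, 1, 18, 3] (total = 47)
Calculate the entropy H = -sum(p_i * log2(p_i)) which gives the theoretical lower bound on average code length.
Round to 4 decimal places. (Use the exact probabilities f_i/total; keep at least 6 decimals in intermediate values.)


Per-symbol terms -p_i * log2(p_i) with p_i = f_i/47:
  p = 18/47 = 0.382979: log2(p) = -1.384664, -p*log2(p) = 0.530297
  p = 5/47 = 0.106383: log2(p) = -3.232661, -p*log2(p) = 0.343900
  p = 2/47 = 0.042553: log2(p) = -4.554589, -p*log2(p) = 0.193812
  p = 1/47 = 0.021277: log2(p) = -5.554589, -p*log2(p) = 0.118183
  p = 18/47 = 0.382979: log2(p) = -1.384664, -p*log2(p) = 0.530297
  p = 3/47 = 0.063830: log2(p) = -3.969626, -p*log2(p) = 0.253380
H = 0.530297 + 0.343900 + 0.193812 + 0.118183 + 0.530297 + 0.253380 = 1.969869

H = 1.9699 bits/symbol


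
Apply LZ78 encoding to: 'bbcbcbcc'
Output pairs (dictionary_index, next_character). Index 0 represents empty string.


LZ78 encoding steps:
Dictionary: {0: ''}
Step 1: w='' (idx 0), next='b' -> output (0, 'b'), add 'b' as idx 1
Step 2: w='b' (idx 1), next='c' -> output (1, 'c'), add 'bc' as idx 2
Step 3: w='bc' (idx 2), next='b' -> output (2, 'b'), add 'bcb' as idx 3
Step 4: w='' (idx 0), next='c' -> output (0, 'c'), add 'c' as idx 4
Step 5: w='c' (idx 4), end of input -> output (4, '')


Encoded: [(0, 'b'), (1, 'c'), (2, 'b'), (0, 'c'), (4, '')]


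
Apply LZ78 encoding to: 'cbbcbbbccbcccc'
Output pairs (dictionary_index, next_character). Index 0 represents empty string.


LZ78 encoding steps:
Dictionary: {0: ''}
Step 1: w='' (idx 0), next='c' -> output (0, 'c'), add 'c' as idx 1
Step 2: w='' (idx 0), next='b' -> output (0, 'b'), add 'b' as idx 2
Step 3: w='b' (idx 2), next='c' -> output (2, 'c'), add 'bc' as idx 3
Step 4: w='b' (idx 2), next='b' -> output (2, 'b'), add 'bb' as idx 4
Step 5: w='bc' (idx 3), next='c' -> output (3, 'c'), add 'bcc' as idx 5
Step 6: w='bcc' (idx 5), next='c' -> output (5, 'c'), add 'bccc' as idx 6
Step 7: w='c' (idx 1), end of input -> output (1, '')


Encoded: [(0, 'c'), (0, 'b'), (2, 'c'), (2, 'b'), (3, 'c'), (5, 'c'), (1, '')]


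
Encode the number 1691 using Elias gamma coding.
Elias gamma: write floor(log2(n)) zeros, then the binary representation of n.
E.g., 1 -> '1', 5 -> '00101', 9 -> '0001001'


num_bits = floor(log2(1691)) + 1 = 11
leading_zeros = num_bits - 1 = 10
binary(1691) = 11010011011

Elias gamma(1691) = '0000000000' + '11010011011' = 000000000011010011011 (21 bits)


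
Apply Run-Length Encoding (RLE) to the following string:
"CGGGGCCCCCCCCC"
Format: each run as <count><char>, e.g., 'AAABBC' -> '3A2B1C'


Scanning runs left to right:
  i=0: run of 'C' x 1 -> '1C'
  i=1: run of 'G' x 4 -> '4G'
  i=5: run of 'C' x 9 -> '9C'

RLE = 1C4G9C


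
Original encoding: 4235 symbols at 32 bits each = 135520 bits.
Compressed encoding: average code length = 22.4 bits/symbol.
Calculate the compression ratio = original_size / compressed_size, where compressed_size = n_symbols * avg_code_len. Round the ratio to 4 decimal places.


original_size = n_symbols * orig_bits = 4235 * 32 = 135520 bits
compressed_size = n_symbols * avg_code_len = 4235 * 22.4 = 94864.0 bits
ratio = original_size / compressed_size = 135520 / 94864.0 = 1.4286

Compression ratio = 1.4286


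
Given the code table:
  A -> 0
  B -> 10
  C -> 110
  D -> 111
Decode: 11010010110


Decoding:
110 -> C
10 -> B
0 -> A
10 -> B
110 -> C


Result: CBABC


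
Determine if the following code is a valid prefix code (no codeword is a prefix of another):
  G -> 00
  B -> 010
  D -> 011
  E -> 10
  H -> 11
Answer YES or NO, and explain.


Checking each pair (does one codeword prefix another?):
  G='00' vs B='010': no prefix
  G='00' vs D='011': no prefix
  G='00' vs E='10': no prefix
  G='00' vs H='11': no prefix
  B='010' vs G='00': no prefix
  B='010' vs D='011': no prefix
  B='010' vs E='10': no prefix
  B='010' vs H='11': no prefix
  D='011' vs G='00': no prefix
  D='011' vs B='010': no prefix
  D='011' vs E='10': no prefix
  D='011' vs H='11': no prefix
  E='10' vs G='00': no prefix
  E='10' vs B='010': no prefix
  E='10' vs D='011': no prefix
  E='10' vs H='11': no prefix
  H='11' vs G='00': no prefix
  H='11' vs B='010': no prefix
  H='11' vs D='011': no prefix
  H='11' vs E='10': no prefix
No violation found over all pairs.

YES -- this is a valid prefix code. No codeword is a prefix of any other codeword.


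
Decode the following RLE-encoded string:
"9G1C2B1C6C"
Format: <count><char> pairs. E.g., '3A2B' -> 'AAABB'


Expanding each <count><char> pair:
  9G -> 'GGGGGGGGG'
  1C -> 'C'
  2B -> 'BB'
  1C -> 'C'
  6C -> 'CCCCCC'

Decoded = GGGGGGGGGCBBCCCCCCC


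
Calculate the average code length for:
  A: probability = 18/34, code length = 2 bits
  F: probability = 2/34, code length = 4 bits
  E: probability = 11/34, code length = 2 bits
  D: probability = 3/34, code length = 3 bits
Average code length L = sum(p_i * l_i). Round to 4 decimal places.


Weighted contributions p_i * l_i:
  A: (18/34) * 2 = 36/34
  F: (2/34) * 4 = 8/34
  E: (11/34) * 2 = 22/34
  D: (3/34) * 3 = 9/34
Sum = (36 + 8 + 22 + 9)/34 = 75/34

L = 75/34 = 2.2059 bits/symbol


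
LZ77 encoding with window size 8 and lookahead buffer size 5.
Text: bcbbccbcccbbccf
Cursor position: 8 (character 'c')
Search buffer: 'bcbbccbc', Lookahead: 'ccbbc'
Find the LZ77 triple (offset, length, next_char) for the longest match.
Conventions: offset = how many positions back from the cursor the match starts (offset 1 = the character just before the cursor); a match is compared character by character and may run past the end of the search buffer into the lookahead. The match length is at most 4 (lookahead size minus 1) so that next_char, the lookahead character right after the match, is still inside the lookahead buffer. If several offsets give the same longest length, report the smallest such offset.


Try each offset into the search buffer:
  offset=1 (pos 7, char 'c'): match length 2
  offset=2 (pos 6, char 'b'): match length 0
  offset=3 (pos 5, char 'c'): match length 1
  offset=4 (pos 4, char 'c'): match length 3
  offset=5 (pos 3, char 'b'): match length 0
  offset=6 (pos 2, char 'b'): match length 0
  offset=7 (pos 1, char 'c'): match length 1
  offset=8 (pos 0, char 'b'): match length 0
Longest match has length 3 at offset 4.
next_char = character at position 8 + 3 = 11 -> 'b'

Best match: offset=4, length=3 (matching 'ccb' starting at position 4)
LZ77 triple: (4, 3, 'b')


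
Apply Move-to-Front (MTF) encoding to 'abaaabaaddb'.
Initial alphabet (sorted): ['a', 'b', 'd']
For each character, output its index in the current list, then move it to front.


MTF encoding:
'a': index 0 in ['a', 'b', 'd'] -> ['a', 'b', 'd']
'b': index 1 in ['a', 'b', 'd'] -> ['b', 'a', 'd']
'a': index 1 in ['b', 'a', 'd'] -> ['a', 'b', 'd']
'a': index 0 in ['a', 'b', 'd'] -> ['a', 'b', 'd']
'a': index 0 in ['a', 'b', 'd'] -> ['a', 'b', 'd']
'b': index 1 in ['a', 'b', 'd'] -> ['b', 'a', 'd']
'a': index 1 in ['b', 'a', 'd'] -> ['a', 'b', 'd']
'a': index 0 in ['a', 'b', 'd'] -> ['a', 'b', 'd']
'd': index 2 in ['a', 'b', 'd'] -> ['d', 'a', 'b']
'd': index 0 in ['d', 'a', 'b'] -> ['d', 'a', 'b']
'b': index 2 in ['d', 'a', 'b'] -> ['b', 'd', 'a']


Output: [0, 1, 1, 0, 0, 1, 1, 0, 2, 0, 2]


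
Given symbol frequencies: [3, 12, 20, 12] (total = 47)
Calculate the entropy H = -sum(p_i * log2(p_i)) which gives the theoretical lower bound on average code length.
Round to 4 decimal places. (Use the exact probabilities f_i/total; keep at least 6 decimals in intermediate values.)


Per-symbol terms -p_i * log2(p_i) with p_i = f_i/47:
  p = 3/47 = 0.063830: log2(p) = -3.969626, -p*log2(p) = 0.253380
  p = 12/47 = 0.255319: log2(p) = -1.969626, -p*log2(p) = 0.502883
  p = 20/47 = 0.425532: log2(p) = -1.232661, -p*log2(p) = 0.524536
  p = 12/47 = 0.255319: log2(p) = -1.969626, -p*log2(p) = 0.502883
H = 0.253380 + 0.502883 + 0.524536 + 0.502883 = 1.783682

H = 1.7837 bits/symbol


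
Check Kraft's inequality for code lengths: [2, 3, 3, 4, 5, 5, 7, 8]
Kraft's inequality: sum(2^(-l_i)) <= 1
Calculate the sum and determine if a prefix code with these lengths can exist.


Sum = 2^(-2) + 2^(-3) + 2^(-3) + 2^(-4) + 2^(-5) + 2^(-5) + 2^(-7) + 2^(-8)
    = 0.25 + 0.125 + 0.125 + 0.0625 + 0.03125 + 0.03125 + 0.0078125 + 0.00390625
    = 163/256 = 0.63671875
Since 0.63671875 <= 1, Kraft's inequality IS satisfied.
A prefix code with these lengths CAN exist.

Kraft sum = 0.63671875. Satisfied.


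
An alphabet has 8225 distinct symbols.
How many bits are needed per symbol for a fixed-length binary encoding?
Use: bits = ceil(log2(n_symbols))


log2(8225) = 13.0058
Bracket: 2^13 = 8192 < 8225 <= 2^14 = 16384
So ceil(log2(8225)) = 14

bits = ceil(log2(8225)) = ceil(13.0058) = 14 bits


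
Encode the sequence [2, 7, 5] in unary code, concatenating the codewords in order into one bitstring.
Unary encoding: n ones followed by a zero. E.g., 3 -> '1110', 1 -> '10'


Encode each number as n ones followed by a terminating 0:
  2 -> 110 (3 bits)
  7 -> 11111110 (8 bits)
  5 -> 111110 (6 bits)
Total length = 3 + 8 + 6 = 17 bits.

Unary([2, 7, 5]) = 11011111110111110 (17 bits)


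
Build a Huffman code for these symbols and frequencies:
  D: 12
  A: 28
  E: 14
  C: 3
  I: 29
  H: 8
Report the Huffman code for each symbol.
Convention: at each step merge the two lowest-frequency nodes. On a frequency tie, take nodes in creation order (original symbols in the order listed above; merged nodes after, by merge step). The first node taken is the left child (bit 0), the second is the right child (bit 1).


Huffman tree construction:
Step 1: Merge C(3) + H(8) = 11
Step 2: Merge (C+H)(11) + D(12) = 23
Step 3: Merge E(14) + ((C+H)+D)(23) = 37
Step 4: Merge A(28) + I(29) = 57
Step 5: Merge (E+((C+H)+D))(37) + (A+I)(57) = 94
Read each symbol's code off the tree from the root (left child = 0, right child = 1).

Codes:
  D: 011 (length 3)
  A: 10 (length 2)
  E: 00 (length 2)
  C: 0100 (length 4)
  I: 11 (length 2)
  H: 0101 (length 4)
Average code length: 222/94 = 2.3617 bits/symbol


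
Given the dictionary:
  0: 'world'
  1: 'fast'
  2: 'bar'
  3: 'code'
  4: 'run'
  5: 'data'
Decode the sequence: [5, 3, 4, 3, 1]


Look up each index in the dictionary:
  5 -> 'data'
  3 -> 'code'
  4 -> 'run'
  3 -> 'code'
  1 -> 'fast'

Decoded: "data code run code fast"


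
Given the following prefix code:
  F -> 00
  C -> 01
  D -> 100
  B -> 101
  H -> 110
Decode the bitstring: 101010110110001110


Decoding step by step:
Bits 101 -> B
Bits 01 -> C
Bits 01 -> C
Bits 101 -> B
Bits 100 -> D
Bits 01 -> C
Bits 110 -> H


Decoded message: BCCBDCH


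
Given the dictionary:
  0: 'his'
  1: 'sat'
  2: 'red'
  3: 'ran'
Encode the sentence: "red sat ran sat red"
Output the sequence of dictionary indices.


Look up each word in the dictionary:
  'red' -> 2
  'sat' -> 1
  'ran' -> 3
  'sat' -> 1
  'red' -> 2

Encoded: [2, 1, 3, 1, 2]


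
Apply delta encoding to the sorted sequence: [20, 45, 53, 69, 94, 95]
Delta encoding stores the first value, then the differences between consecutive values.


First value: 20
Deltas:
  45 - 20 = 25
  53 - 45 = 8
  69 - 53 = 16
  94 - 69 = 25
  95 - 94 = 1


Delta encoded: [20, 25, 8, 16, 25, 1]


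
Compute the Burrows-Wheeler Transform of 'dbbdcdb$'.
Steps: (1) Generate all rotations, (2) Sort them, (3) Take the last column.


Rotations (sorted):
  0: $dbbdcdb -> last char: b
  1: b$dbbdcd -> last char: d
  2: bbdcdb$d -> last char: d
  3: bdcdb$db -> last char: b
  4: cdb$dbbd -> last char: d
  5: db$dbbdc -> last char: c
  6: dbbdcdb$ -> last char: $
  7: dcdb$dbb -> last char: b


BWT = bddbdc$b


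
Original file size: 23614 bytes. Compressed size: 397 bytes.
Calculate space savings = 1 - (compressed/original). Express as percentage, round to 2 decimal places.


ratio = compressed/original = 397/23614 = 0.016812
savings = 1 - ratio = 1 - 0.016812 = 0.983188
as a percentage: 0.983188 * 100 = 98.32%

Space savings = 1 - 397/23614 = 98.32%


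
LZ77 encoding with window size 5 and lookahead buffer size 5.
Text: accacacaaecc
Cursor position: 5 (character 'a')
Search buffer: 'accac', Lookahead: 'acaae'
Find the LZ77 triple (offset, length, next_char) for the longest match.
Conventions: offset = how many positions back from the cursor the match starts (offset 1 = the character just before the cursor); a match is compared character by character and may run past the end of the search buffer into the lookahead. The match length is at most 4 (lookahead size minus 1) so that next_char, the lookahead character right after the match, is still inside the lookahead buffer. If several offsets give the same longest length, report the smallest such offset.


Try each offset into the search buffer:
  offset=1 (pos 4, char 'c'): match length 0
  offset=2 (pos 3, char 'a'): match length 3
  offset=3 (pos 2, char 'c'): match length 0
  offset=4 (pos 1, char 'c'): match length 0
  offset=5 (pos 0, char 'a'): match length 2
Longest match has length 3 at offset 2.
next_char = character at position 5 + 3 = 8 -> 'a'

Best match: offset=2, length=3 (matching 'aca' starting at position 3)
LZ77 triple: (2, 3, 'a')
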